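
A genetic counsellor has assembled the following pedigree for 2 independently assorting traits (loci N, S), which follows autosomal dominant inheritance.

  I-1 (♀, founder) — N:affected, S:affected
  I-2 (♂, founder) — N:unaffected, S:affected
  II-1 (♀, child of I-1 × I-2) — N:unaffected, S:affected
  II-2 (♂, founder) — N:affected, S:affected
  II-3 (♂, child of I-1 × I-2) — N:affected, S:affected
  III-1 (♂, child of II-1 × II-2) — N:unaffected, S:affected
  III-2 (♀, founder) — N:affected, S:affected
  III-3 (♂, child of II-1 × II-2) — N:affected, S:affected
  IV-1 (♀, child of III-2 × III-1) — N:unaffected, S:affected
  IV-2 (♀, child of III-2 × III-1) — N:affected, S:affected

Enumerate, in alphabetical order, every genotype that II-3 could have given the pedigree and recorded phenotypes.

N/I-1 aff ·: Nn
N/I-2 un ·: nn
N/II-1 un I-1×I-2: nn
N/II-2 aff ·: Nn
N/II-3 aff I-1×I-2: Nn
N/III-1 un II-1×II-2: nn
N/III-2 aff ·: Nn
N/III-3 aff II-1×II-2: Nn
N/IV-1 un III-2×III-1: nn
N/IV-2 aff III-2×III-1: Nn
⇒ N over [I-1,I-2,II-1,II-2,II-3,III-1,III-2,III-3,IV-1,IV-2]: 1 consistent
S/I-1 aff ·: Ss|SS
S/I-2 aff ·: Ss|SS
S/II-1 aff I-1×I-2: Ss|SS
S/II-2 aff ·: Ss|SS
S/II-3 aff I-1×I-2: Ss|SS
S/III-1 aff II-1×II-2: Ss|SS
S/III-2 aff ·: Ss|SS
S/III-3 aff II-1×II-2: Ss|SS
S/IV-1 aff III-2×III-1: Ss|SS
S/IV-2 aff III-2×III-1: Ss|SS
⇒ S over [I-1,I-2,II-1,II-2,II-3,III-1,III-2,III-3,IV-1,IV-2]: 529 consistent

II-3 ∈ {Nn SS, Nn Ss}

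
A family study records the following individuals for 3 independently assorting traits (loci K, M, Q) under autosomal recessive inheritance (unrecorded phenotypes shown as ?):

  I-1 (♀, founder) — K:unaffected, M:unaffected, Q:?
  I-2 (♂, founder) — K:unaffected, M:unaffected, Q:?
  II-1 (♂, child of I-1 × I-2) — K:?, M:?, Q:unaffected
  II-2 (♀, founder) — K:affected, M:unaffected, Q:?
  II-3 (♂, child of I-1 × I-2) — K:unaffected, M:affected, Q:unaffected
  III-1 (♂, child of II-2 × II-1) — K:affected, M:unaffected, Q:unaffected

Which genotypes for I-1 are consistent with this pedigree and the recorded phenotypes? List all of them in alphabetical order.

K/I-1 un ·: KK|Kk
K/I-2 un ·: KK|Kk
K/II-1 ? I-1×I-2: Kk|kk
K/II-2 aff ·: kk
K/II-3 un I-1×I-2: KK|Kk
K/III-1 aff II-2×II-1: kk
⇒ K over [I-1,I-2,II-1,II-2,II-3,III-1]: 8 consistent
M/I-1 un ·: Mm
M/I-2 un ·: Mm
M/II-1 ? I-1×I-2: MM|Mm|mm
M/II-2 un ·: MM|Mm
M/II-3 aff I-1×I-2: mm
M/III-1 un II-2×II-1: MM|Mm
⇒ M over [I-1,I-2,II-1,II-2,II-3,III-1]: 9 consistent
Q/I-1 ? ·: QQ|Qq|qq
Q/I-2 ? ·: QQ|Qq|qq
Q/II-1 un I-1×I-2: QQ|Qq
Q/II-2 ? ·: QQ|Qq|qq
Q/II-3 un I-1×I-2: QQ|Qq
Q/III-1 un II-2×II-1: QQ|Qq
⇒ Q over [I-1,I-2,II-1,II-2,II-3,III-1]: 78 consistent

I-1 ∈ {KK Mm QQ, KK Mm Qq, KK Mm qq, Kk Mm QQ, Kk Mm Qq, Kk Mm qq}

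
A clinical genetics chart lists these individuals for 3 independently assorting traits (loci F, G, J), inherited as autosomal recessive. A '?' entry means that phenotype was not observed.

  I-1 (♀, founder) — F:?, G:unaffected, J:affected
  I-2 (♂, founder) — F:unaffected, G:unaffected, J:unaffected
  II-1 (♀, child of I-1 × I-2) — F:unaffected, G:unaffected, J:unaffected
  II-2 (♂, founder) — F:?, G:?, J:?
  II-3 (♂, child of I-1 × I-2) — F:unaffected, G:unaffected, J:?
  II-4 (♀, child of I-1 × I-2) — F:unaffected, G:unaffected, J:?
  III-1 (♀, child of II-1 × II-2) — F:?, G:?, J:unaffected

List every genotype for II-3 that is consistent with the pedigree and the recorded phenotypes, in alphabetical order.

II-3 ∈ {FF GG Jj, FF GG jj, FF Gg Jj, FF Gg jj, Ff GG Jj, Ff GG jj, Ff Gg Jj, Ff Gg jj}

F/I-1 ? ·: FF|Ff|ff
F/I-2 un ·: FF|Ff
F/II-1 un I-1×I-2: FF|Ff
F/II-2 ? ·: FF|Ff|ff
F/II-3 un I-1×I-2: FF|Ff
F/II-4 un I-1×I-2: FF|Ff
F/III-1 ? II-1×II-2: FF|Ff|ff
⇒ F over [I-1,I-2,II-1,II-2,II-3,II-4,III-1]: 150 consistent
G/I-1 un ·: GG|Gg
G/I-2 un ·: GG|Gg
G/II-1 un I-1×I-2: GG|Gg
G/II-2 ? ·: GG|Gg|gg
G/II-3 un I-1×I-2: GG|Gg
G/II-4 un I-1×I-2: GG|Gg
G/III-1 ? II-1×II-2: GG|Gg|gg
⇒ G over [I-1,I-2,II-1,II-2,II-3,II-4,III-1]: 136 consistent
J/I-1 aff ·: jj
J/I-2 un ·: JJ|Jj
J/II-1 un I-1×I-2: Jj
J/II-2 ? ·: JJ|Jj|jj
J/II-3 ? I-1×I-2: Jj|jj
J/II-4 ? I-1×I-2: Jj|jj
J/III-1 un II-1×II-2: JJ|Jj
⇒ J over [I-1,I-2,II-1,II-2,II-3,II-4,III-1]: 25 consistent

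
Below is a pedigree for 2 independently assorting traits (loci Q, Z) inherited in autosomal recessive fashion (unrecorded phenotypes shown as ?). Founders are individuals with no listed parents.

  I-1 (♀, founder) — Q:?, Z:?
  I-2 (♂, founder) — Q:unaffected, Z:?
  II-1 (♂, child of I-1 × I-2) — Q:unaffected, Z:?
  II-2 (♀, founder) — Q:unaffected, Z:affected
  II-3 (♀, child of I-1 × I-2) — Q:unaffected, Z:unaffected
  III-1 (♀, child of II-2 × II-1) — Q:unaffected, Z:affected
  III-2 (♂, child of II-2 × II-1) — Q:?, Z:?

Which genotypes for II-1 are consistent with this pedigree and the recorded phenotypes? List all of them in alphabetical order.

Q/I-1 ? ·: QQ|Qq|qq
Q/I-2 un ·: QQ|Qq
Q/II-1 un I-1×I-2: QQ|Qq
Q/II-2 un ·: QQ|Qq
Q/II-3 un I-1×I-2: QQ|Qq
Q/III-1 un II-2×II-1: QQ|Qq
Q/III-2 ? II-2×II-1: QQ|Qq|qq
⇒ Q over [I-1,I-2,II-1,II-2,II-3,III-1,III-2]: 115 consistent
Z/I-1 ? ·: ZZ|Zz|zz
Z/I-2 ? ·: ZZ|Zz|zz
Z/II-1 ? I-1×I-2: Zz|zz
Z/II-2 aff ·: zz
Z/II-3 un I-1×I-2: ZZ|Zz
Z/III-1 aff II-2×II-1: zz
Z/III-2 ? II-2×II-1: Zz|zz
⇒ Z over [I-1,I-2,II-1,II-2,II-3,III-1,III-2]: 24 consistent

II-1 ∈ {QQ Zz, QQ zz, Qq Zz, Qq zz}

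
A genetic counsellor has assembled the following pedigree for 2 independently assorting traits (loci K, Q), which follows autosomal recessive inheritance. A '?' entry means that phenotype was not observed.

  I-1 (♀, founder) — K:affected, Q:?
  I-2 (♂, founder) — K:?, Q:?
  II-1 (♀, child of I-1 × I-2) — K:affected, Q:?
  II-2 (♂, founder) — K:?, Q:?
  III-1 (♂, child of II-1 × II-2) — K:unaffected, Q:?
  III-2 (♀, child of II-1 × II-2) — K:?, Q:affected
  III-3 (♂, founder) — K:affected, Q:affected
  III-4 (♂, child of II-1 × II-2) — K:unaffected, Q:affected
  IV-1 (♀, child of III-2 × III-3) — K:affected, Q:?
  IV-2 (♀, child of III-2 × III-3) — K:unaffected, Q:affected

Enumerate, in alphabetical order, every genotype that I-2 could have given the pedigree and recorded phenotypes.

K/I-1 aff ·: kk
K/I-2 ? ·: Kk|kk
K/II-1 aff I-1×I-2: kk
K/II-2 ? ·: KK|Kk
K/III-1 un II-1×II-2: Kk
K/III-2 ? II-1×II-2: Kk
K/III-3 aff ·: kk
K/III-4 un II-1×II-2: Kk
K/IV-1 aff III-2×III-3: kk
K/IV-2 un III-2×III-3: Kk
⇒ K over [I-1,I-2,II-1,II-2,III-1,III-2,III-3,III-4,IV-1,IV-2]: 4 consistent
Q/I-1 ? ·: QQ|Qq|qq
Q/I-2 ? ·: QQ|Qq|qq
Q/II-1 ? I-1×I-2: Qq|qq
Q/II-2 ? ·: Qq|qq
Q/III-1 ? II-1×II-2: QQ|Qq|qq
Q/III-2 aff II-1×II-2: qq
Q/III-3 aff ·: qq
Q/III-4 aff II-1×II-2: qq
Q/IV-1 ? III-2×III-3: qq
Q/IV-2 aff III-2×III-3: qq
⇒ Q over [I-1,I-2,II-1,II-2,III-1,III-2,III-3,III-4,IV-1,IV-2]: 47 consistent

I-2 ∈ {Kk QQ, Kk Qq, Kk qq, kk QQ, kk Qq, kk qq}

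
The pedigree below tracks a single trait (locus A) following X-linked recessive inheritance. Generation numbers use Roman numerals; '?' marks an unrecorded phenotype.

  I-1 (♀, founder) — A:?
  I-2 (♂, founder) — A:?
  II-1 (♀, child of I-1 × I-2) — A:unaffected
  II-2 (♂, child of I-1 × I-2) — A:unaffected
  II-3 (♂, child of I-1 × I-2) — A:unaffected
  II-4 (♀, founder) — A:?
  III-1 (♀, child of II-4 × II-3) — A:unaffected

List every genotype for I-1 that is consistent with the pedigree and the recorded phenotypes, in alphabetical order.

A/I-1 ? ·: X^AX^A|X^AX^a
A/I-2 ? ·: X^AY|X^aY
A/II-1 un I-1×I-2: X^AX^A|X^AX^a
A/II-2 un I-1×I-2: X^AY
A/II-3 un I-1×I-2: X^AY
A/II-4 ? ·: X^AX^A|X^AX^a|X^aX^a
A/III-1 un II-4×II-3: X^AX^A|X^AX^a
⇒ A over [I-1,I-2,II-1,II-2,II-3,II-4,III-1]: 20 consistent

I-1 ∈ {X^AX^A, X^AX^a}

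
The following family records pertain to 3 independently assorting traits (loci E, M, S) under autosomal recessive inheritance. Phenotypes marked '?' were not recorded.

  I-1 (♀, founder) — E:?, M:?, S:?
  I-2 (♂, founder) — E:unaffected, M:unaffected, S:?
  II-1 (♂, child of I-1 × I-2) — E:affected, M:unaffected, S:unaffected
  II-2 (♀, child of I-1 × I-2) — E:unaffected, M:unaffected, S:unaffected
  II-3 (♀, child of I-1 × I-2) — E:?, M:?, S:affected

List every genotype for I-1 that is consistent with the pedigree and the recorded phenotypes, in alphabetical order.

E/I-1 ? ·: Ee|ee
E/I-2 un ·: Ee
E/II-1 aff I-1×I-2: ee
E/II-2 un I-1×I-2: EE|Ee
E/II-3 ? I-1×I-2: EE|Ee|ee
⇒ E over [I-1,I-2,II-1,II-2,II-3]: 8 consistent
M/I-1 ? ·: MM|Mm|mm
M/I-2 un ·: MM|Mm
M/II-1 un I-1×I-2: MM|Mm
M/II-2 un I-1×I-2: MM|Mm
M/II-3 ? I-1×I-2: MM|Mm|mm
⇒ M over [I-1,I-2,II-1,II-2,II-3]: 32 consistent
S/I-1 ? ·: Ss|ss
S/I-2 ? ·: Ss|ss
S/II-1 un I-1×I-2: SS|Ss
S/II-2 un I-1×I-2: SS|Ss
S/II-3 aff I-1×I-2: ss
⇒ S over [I-1,I-2,II-1,II-2,II-3]: 6 consistent

I-1 ∈ {Ee MM Ss, Ee MM ss, Ee Mm Ss, Ee Mm ss, Ee mm Ss, Ee mm ss, ee MM Ss, ee MM ss, ee Mm Ss, ee Mm ss, ee mm Ss, ee mm ss}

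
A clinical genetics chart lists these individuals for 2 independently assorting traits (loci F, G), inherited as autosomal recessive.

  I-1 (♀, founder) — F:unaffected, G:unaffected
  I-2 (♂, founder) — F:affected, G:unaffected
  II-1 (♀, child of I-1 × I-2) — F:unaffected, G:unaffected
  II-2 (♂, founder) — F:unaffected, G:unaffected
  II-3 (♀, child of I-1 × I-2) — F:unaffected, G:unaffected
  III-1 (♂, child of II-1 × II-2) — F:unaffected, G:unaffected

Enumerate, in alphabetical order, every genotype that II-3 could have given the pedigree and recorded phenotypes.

II-3 ∈ {Ff GG, Ff Gg}

F/I-1 un ·: FF|Ff
F/I-2 aff ·: ff
F/II-1 un I-1×I-2: Ff
F/II-2 un ·: FF|Ff
F/II-3 un I-1×I-2: Ff
F/III-1 un II-1×II-2: FF|Ff
⇒ F over [I-1,I-2,II-1,II-2,II-3,III-1]: 8 consistent
G/I-1 un ·: GG|Gg
G/I-2 un ·: GG|Gg
G/II-1 un I-1×I-2: GG|Gg
G/II-2 un ·: GG|Gg
G/II-3 un I-1×I-2: GG|Gg
G/III-1 un II-1×II-2: GG|Gg
⇒ G over [I-1,I-2,II-1,II-2,II-3,III-1]: 45 consistent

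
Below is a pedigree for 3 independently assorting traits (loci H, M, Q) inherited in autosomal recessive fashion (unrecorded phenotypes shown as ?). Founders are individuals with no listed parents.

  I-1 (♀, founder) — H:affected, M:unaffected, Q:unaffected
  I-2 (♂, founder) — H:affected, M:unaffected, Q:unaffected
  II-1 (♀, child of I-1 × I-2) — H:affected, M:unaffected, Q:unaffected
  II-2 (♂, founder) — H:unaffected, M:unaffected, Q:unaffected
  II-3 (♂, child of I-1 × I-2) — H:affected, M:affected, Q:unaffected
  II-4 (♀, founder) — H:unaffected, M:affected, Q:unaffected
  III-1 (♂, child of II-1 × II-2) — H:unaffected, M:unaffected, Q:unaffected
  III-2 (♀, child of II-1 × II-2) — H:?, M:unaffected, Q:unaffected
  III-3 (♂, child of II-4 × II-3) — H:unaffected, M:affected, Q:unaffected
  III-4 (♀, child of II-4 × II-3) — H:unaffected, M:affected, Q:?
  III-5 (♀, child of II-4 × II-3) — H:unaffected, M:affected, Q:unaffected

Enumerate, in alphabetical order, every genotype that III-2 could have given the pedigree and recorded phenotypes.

H/I-1 aff ·: hh
H/I-2 aff ·: hh
H/II-1 aff I-1×I-2: hh
H/II-2 un ·: HH|Hh
H/II-3 aff I-1×I-2: hh
H/II-4 un ·: HH|Hh
H/III-1 un II-1×II-2: Hh
H/III-2 ? II-1×II-2: Hh|hh
H/III-3 un II-4×II-3: Hh
H/III-4 un II-4×II-3: Hh
H/III-5 un II-4×II-3: Hh
⇒ H over [I-1,I-2,II-1,II-2,II-3,II-4,III-1,III-2,III-3,III-4,III-5]: 6 consistent
M/I-1 un ·: Mm
M/I-2 un ·: Mm
M/II-1 un I-1×I-2: MM|Mm
M/II-2 un ·: MM|Mm
M/II-3 aff I-1×I-2: mm
M/II-4 aff ·: mm
M/III-1 un II-1×II-2: MM|Mm
M/III-2 un II-1×II-2: MM|Mm
M/III-3 aff II-4×II-3: mm
M/III-4 aff II-4×II-3: mm
M/III-5 aff II-4×II-3: mm
⇒ M over [I-1,I-2,II-1,II-2,II-3,II-4,III-1,III-2,III-3,III-4,III-5]: 13 consistent
Q/I-1 un ·: QQ|Qq
Q/I-2 un ·: QQ|Qq
Q/II-1 un I-1×I-2: QQ|Qq
Q/II-2 un ·: QQ|Qq
Q/II-3 un I-1×I-2: QQ|Qq
Q/II-4 un ·: QQ|Qq
Q/III-1 un II-1×II-2: QQ|Qq
Q/III-2 un II-1×II-2: QQ|Qq
Q/III-3 un II-4×II-3: QQ|Qq
Q/III-4 ? II-4×II-3: QQ|Qq|qq
Q/III-5 un II-4×II-3: QQ|Qq
⇒ Q over [I-1,I-2,II-1,II-2,II-3,II-4,III-1,III-2,III-3,III-4,III-5]: 1176 consistent

III-2 ∈ {Hh MM QQ, Hh MM Qq, Hh Mm QQ, Hh Mm Qq, hh MM QQ, hh MM Qq, hh Mm QQ, hh Mm Qq}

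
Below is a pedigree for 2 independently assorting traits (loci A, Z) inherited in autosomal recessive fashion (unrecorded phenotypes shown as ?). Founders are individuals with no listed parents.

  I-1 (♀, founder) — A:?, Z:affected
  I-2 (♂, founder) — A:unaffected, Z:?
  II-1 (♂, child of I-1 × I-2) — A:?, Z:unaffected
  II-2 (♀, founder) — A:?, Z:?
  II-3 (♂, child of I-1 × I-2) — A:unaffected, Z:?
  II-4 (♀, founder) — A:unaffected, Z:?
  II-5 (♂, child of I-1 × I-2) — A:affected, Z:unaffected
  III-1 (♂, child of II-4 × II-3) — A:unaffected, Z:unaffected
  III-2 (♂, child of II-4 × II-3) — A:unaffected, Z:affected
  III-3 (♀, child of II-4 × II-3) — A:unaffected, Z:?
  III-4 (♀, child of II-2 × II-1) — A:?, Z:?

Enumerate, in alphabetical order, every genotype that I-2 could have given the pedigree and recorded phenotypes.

I-2 ∈ {Aa ZZ, Aa Zz}

A/I-1 ? ·: Aa|aa
A/I-2 un ·: Aa
A/II-1 ? I-1×I-2: AA|Aa|aa
A/II-2 ? ·: AA|Aa|aa
A/II-3 un I-1×I-2: AA|Aa
A/II-4 un ·: AA|Aa
A/II-5 aff I-1×I-2: aa
A/III-1 un II-4×II-3: AA|Aa
A/III-2 un II-4×II-3: AA|Aa
A/III-3 un II-4×II-3: AA|Aa
A/III-4 ? II-2×II-1: AA|Aa|aa
⇒ A over [I-1,I-2,II-1,II-2,II-3,II-4,II-5,III-1,III-2,III-3,III-4]: 551 consistent
Z/I-1 aff ·: zz
Z/I-2 ? ·: ZZ|Zz
Z/II-1 un I-1×I-2: Zz
Z/II-2 ? ·: ZZ|Zz|zz
Z/II-3 ? I-1×I-2: Zz|zz
Z/II-4 ? ·: Zz|zz
Z/II-5 un I-1×I-2: Zz
Z/III-1 un II-4×II-3: ZZ|Zz
Z/III-2 aff II-4×II-3: zz
Z/III-3 ? II-4×II-3: ZZ|Zz|zz
Z/III-4 ? II-2×II-1: ZZ|Zz|zz
⇒ Z over [I-1,I-2,II-1,II-2,II-3,II-4,II-5,III-1,III-2,III-3,III-4]: 126 consistent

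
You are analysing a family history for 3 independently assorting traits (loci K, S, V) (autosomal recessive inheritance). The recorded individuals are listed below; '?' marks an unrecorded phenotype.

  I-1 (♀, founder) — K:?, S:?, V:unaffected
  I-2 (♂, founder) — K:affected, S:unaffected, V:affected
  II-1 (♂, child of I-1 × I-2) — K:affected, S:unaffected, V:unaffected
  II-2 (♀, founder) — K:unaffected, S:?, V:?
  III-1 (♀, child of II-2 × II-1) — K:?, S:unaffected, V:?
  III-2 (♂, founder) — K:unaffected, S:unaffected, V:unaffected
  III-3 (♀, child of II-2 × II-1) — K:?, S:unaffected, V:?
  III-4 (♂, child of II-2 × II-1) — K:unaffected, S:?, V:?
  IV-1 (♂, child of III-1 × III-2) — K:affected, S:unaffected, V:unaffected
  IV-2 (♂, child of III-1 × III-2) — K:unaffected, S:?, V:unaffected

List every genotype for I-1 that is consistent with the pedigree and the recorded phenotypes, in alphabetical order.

K/I-1 ? ·: Kk|kk
K/I-2 aff ·: kk
K/II-1 aff I-1×I-2: kk
K/II-2 un ·: KK|Kk
K/III-1 ? II-2×II-1: Kk|kk
K/III-2 un ·: Kk
K/III-3 ? II-2×II-1: Kk|kk
K/III-4 un II-2×II-1: Kk
K/IV-1 aff III-1×III-2: kk
K/IV-2 un III-1×III-2: KK|Kk
⇒ K over [I-1,I-2,II-1,II-2,III-1,III-2,III-3,III-4,IV-1,IV-2]: 16 consistent
S/I-1 ? ·: SS|Ss|ss
S/I-2 un ·: SS|Ss
S/II-1 un I-1×I-2: SS|Ss
S/II-2 ? ·: SS|Ss|ss
S/III-1 un II-2×II-1: SS|Ss
S/III-2 un ·: SS|Ss
S/III-3 un II-2×II-1: SS|Ss
S/III-4 ? II-2×II-1: SS|Ss|ss
S/IV-1 un III-1×III-2: SS|Ss
S/IV-2 ? III-1×III-2: SS|Ss|ss
⇒ S over [I-1,I-2,II-1,II-2,III-1,III-2,III-3,III-4,IV-1,IV-2]: 1150 consistent
V/I-1 un ·: VV|Vv
V/I-2 aff ·: vv
V/II-1 un I-1×I-2: Vv
V/II-2 ? ·: VV|Vv|vv
V/III-1 ? II-2×II-1: VV|Vv|vv
V/III-2 un ·: VV|Vv
V/III-3 ? II-2×II-1: VV|Vv|vv
V/III-4 ? II-2×II-1: VV|Vv|vv
V/IV-1 un III-1×III-2: VV|Vv
V/IV-2 un III-1×III-2: VV|Vv
⇒ V over [I-1,I-2,II-1,II-2,III-1,III-2,III-3,III-4,IV-1,IV-2]: 454 consistent

I-1 ∈ {Kk SS VV, Kk SS Vv, Kk Ss VV, Kk Ss Vv, Kk ss VV, Kk ss Vv, kk SS VV, kk SS Vv, kk Ss VV, kk Ss Vv, kk ss VV, kk ss Vv}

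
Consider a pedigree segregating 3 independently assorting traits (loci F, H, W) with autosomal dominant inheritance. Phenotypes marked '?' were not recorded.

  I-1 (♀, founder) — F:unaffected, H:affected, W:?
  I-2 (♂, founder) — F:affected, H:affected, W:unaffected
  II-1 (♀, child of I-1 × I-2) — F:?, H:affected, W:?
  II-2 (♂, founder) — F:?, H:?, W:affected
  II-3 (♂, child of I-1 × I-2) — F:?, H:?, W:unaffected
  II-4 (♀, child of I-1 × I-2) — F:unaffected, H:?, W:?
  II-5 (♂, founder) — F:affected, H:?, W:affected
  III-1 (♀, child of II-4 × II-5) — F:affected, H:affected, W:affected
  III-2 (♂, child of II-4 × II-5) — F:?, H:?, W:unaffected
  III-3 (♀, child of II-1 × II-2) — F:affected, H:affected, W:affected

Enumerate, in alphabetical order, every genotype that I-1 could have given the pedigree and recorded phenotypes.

I-1 ∈ {ff HH Ww, ff HH ww, ff Hh Ww, ff Hh ww}

F/I-1 un ·: ff
F/I-2 aff ·: Ff
F/II-1 ? I-1×I-2: ff|Ff
F/II-2 ? ·: ff|Ff|FF
F/II-3 ? I-1×I-2: ff|Ff
F/II-4 un I-1×I-2: ff
F/II-5 aff ·: Ff|FF
F/III-1 aff II-4×II-5: Ff
F/III-2 ? II-4×II-5: ff|Ff
F/III-3 aff II-1×II-2: Ff|FF
⇒ F over [I-1,I-2,II-1,II-2,II-3,II-4,II-5,III-1,III-2,III-3]: 42 consistent
H/I-1 aff ·: Hh|HH
H/I-2 aff ·: Hh|HH
H/II-1 aff I-1×I-2: Hh|HH
H/II-2 ? ·: hh|Hh|HH
H/II-3 ? I-1×I-2: hh|Hh|HH
H/II-4 ? I-1×I-2: hh|Hh|HH
H/II-5 ? ·: hh|Hh|HH
H/III-1 aff II-4×II-5: Hh|HH
H/III-2 ? II-4×II-5: hh|Hh|HH
H/III-3 aff II-1×II-2: Hh|HH
⇒ H over [I-1,I-2,II-1,II-2,II-3,II-4,II-5,III-1,III-2,III-3]: 1239 consistent
W/I-1 ? ·: ww|Ww
W/I-2 un ·: ww
W/II-1 ? I-1×I-2: ww|Ww
W/II-2 aff ·: Ww|WW
W/II-3 un I-1×I-2: ww
W/II-4 ? I-1×I-2: ww|Ww
W/II-5 aff ·: Ww
W/III-1 aff II-4×II-5: Ww|WW
W/III-2 un II-4×II-5: ww
W/III-3 aff II-1×II-2: Ww|WW
⇒ W over [I-1,I-2,II-1,II-2,II-3,II-4,II-5,III-1,III-2,III-3]: 20 consistent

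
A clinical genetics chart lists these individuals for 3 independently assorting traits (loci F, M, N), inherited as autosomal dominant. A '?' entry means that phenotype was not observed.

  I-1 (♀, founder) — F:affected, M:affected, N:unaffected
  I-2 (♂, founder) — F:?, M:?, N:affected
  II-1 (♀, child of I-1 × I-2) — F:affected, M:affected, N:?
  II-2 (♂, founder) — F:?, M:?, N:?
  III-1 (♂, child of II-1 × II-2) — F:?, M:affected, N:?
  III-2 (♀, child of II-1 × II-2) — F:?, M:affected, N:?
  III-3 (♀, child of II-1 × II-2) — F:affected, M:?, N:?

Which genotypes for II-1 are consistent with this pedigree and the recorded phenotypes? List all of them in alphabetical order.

F/I-1 aff ·: Ff|FF
F/I-2 ? ·: ff|Ff|FF
F/II-1 aff I-1×I-2: Ff|FF
F/II-2 ? ·: ff|Ff|FF
F/III-1 ? II-1×II-2: ff|Ff|FF
F/III-2 ? II-1×II-2: ff|Ff|FF
F/III-3 aff II-1×II-2: Ff|FF
⇒ F over [I-1,I-2,II-1,II-2,III-1,III-2,III-3]: 190 consistent
M/I-1 aff ·: Mm|MM
M/I-2 ? ·: mm|Mm|MM
M/II-1 aff I-1×I-2: Mm|MM
M/II-2 ? ·: mm|Mm|MM
M/III-1 aff II-1×II-2: Mm|MM
M/III-2 aff II-1×II-2: Mm|MM
M/III-3 ? II-1×II-2: mm|Mm|MM
⇒ M over [I-1,I-2,II-1,II-2,III-1,III-2,III-3]: 150 consistent
N/I-1 un ·: nn
N/I-2 aff ·: Nn|NN
N/II-1 ? I-1×I-2: nn|Nn
N/II-2 ? ·: nn|Nn|NN
N/III-1 ? II-1×II-2: nn|Nn|NN
N/III-2 ? II-1×II-2: nn|Nn|NN
N/III-3 ? II-1×II-2: nn|Nn|NN
⇒ N over [I-1,I-2,II-1,II-2,III-1,III-2,III-3]: 96 consistent

II-1 ∈ {FF MM Nn, FF MM nn, FF Mm Nn, FF Mm nn, Ff MM Nn, Ff MM nn, Ff Mm Nn, Ff Mm nn}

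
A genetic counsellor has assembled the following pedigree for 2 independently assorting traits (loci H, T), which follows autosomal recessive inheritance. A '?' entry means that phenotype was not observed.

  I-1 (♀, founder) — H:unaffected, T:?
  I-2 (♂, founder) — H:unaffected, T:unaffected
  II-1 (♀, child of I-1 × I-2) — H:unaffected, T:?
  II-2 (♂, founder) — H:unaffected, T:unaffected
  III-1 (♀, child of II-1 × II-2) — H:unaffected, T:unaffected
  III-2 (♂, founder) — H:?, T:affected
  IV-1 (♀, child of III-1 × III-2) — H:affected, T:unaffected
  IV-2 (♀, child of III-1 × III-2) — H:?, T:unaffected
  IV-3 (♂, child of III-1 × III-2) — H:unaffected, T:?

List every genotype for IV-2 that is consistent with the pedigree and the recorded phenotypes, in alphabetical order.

H/I-1 un ·: HH|Hh
H/I-2 un ·: HH|Hh
H/II-1 un I-1×I-2: HH|Hh
H/II-2 un ·: HH|Hh
H/III-1 un II-1×II-2: Hh
H/III-2 ? ·: Hh|hh
H/IV-1 aff III-1×III-2: hh
H/IV-2 ? III-1×III-2: HH|Hh|hh
H/IV-3 un III-1×III-2: HH|Hh
⇒ H over [I-1,I-2,II-1,II-2,III-1,III-2,IV-1,IV-2,IV-3]: 80 consistent
T/I-1 ? ·: TT|Tt|tt
T/I-2 un ·: TT|Tt
T/II-1 ? I-1×I-2: TT|Tt|tt
T/II-2 un ·: TT|Tt
T/III-1 un II-1×II-2: TT|Tt
T/III-2 aff ·: tt
T/IV-1 un III-1×III-2: Tt
T/IV-2 un III-1×III-2: Tt
T/IV-3 ? III-1×III-2: Tt|tt
⇒ T over [I-1,I-2,II-1,II-2,III-1,III-2,IV-1,IV-2,IV-3]: 54 consistent

IV-2 ∈ {HH Tt, Hh Tt, hh Tt}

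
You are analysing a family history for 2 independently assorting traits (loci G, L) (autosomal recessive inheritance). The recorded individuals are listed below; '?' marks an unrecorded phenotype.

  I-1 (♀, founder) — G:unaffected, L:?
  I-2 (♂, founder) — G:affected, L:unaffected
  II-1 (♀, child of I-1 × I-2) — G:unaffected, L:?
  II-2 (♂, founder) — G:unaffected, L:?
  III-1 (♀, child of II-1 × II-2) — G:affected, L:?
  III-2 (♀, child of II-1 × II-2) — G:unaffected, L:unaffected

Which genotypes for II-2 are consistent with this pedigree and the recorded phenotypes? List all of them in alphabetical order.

G/I-1 un ·: GG|Gg
G/I-2 aff ·: gg
G/II-1 un I-1×I-2: Gg
G/II-2 un ·: Gg
G/III-1 aff II-1×II-2: gg
G/III-2 un II-1×II-2: GG|Gg
⇒ G over [I-1,I-2,II-1,II-2,III-1,III-2]: 4 consistent
L/I-1 ? ·: LL|Ll|ll
L/I-2 un ·: LL|Ll
L/II-1 ? I-1×I-2: LL|Ll|ll
L/II-2 ? ·: LL|Ll|ll
L/III-1 ? II-1×II-2: LL|Ll|ll
L/III-2 un II-1×II-2: LL|Ll
⇒ L over [I-1,I-2,II-1,II-2,III-1,III-2]: 90 consistent

II-2 ∈ {Gg LL, Gg Ll, Gg ll}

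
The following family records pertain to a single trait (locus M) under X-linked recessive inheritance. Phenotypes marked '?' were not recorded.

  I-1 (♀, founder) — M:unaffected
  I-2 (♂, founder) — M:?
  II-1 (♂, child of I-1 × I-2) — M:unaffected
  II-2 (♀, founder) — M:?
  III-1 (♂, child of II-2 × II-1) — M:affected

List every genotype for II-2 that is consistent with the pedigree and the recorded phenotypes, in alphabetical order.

II-2 ∈ {X^MX^m, X^mX^m}

M/I-1 un ·: X^MX^M|X^MX^m
M/I-2 ? ·: X^MY|X^mY
M/II-1 un I-1×I-2: X^MY
M/II-2 ? ·: X^MX^m|X^mX^m
M/III-1 aff II-2×II-1: X^mY
⇒ M over [I-1,I-2,II-1,II-2,III-1]: 8 consistent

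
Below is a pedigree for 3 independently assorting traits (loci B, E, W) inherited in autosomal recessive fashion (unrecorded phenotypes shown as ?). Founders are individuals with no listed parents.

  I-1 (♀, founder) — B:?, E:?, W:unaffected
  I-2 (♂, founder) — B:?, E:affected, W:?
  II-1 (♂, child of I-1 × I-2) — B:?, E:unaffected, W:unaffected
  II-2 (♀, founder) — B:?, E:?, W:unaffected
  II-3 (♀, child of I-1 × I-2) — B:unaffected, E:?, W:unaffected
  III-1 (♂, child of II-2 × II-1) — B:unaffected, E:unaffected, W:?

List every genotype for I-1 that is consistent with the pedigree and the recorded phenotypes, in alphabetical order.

I-1 ∈ {BB EE WW, BB EE Ww, BB Ee WW, BB Ee Ww, Bb EE WW, Bb EE Ww, Bb Ee WW, Bb Ee Ww, bb EE WW, bb EE Ww, bb Ee WW, bb Ee Ww}

B/I-1 ? ·: BB|Bb|bb
B/I-2 ? ·: BB|Bb|bb
B/II-1 ? I-1×I-2: BB|Bb|bb
B/II-2 ? ·: BB|Bb|bb
B/II-3 un I-1×I-2: BB|Bb
B/III-1 un II-2×II-1: BB|Bb
⇒ B over [I-1,I-2,II-1,II-2,II-3,III-1]: 86 consistent
E/I-1 ? ·: EE|Ee
E/I-2 aff ·: ee
E/II-1 un I-1×I-2: Ee
E/II-2 ? ·: EE|Ee|ee
E/II-3 ? I-1×I-2: Ee|ee
E/III-1 un II-2×II-1: EE|Ee
⇒ E over [I-1,I-2,II-1,II-2,II-3,III-1]: 15 consistent
W/I-1 un ·: WW|Ww
W/I-2 ? ·: WW|Ww|ww
W/II-1 un I-1×I-2: WW|Ww
W/II-2 un ·: WW|Ww
W/II-3 un I-1×I-2: WW|Ww
W/III-1 ? II-2×II-1: WW|Ww|ww
⇒ W over [I-1,I-2,II-1,II-2,II-3,III-1]: 61 consistent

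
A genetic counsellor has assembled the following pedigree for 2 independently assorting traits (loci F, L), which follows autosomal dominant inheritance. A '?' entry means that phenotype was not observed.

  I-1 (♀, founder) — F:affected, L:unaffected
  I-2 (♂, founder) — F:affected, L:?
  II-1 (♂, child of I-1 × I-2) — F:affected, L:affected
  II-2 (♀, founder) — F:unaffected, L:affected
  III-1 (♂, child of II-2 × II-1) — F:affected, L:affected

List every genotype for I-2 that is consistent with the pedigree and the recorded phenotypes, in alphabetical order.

F/I-1 aff ·: Ff|FF
F/I-2 aff ·: Ff|FF
F/II-1 aff I-1×I-2: Ff|FF
F/II-2 un ·: ff
F/III-1 aff II-2×II-1: Ff
⇒ F over [I-1,I-2,II-1,II-2,III-1]: 7 consistent
L/I-1 un ·: ll
L/I-2 ? ·: Ll|LL
L/II-1 aff I-1×I-2: Ll
L/II-2 aff ·: Ll|LL
L/III-1 aff II-2×II-1: Ll|LL
⇒ L over [I-1,I-2,II-1,II-2,III-1]: 8 consistent

I-2 ∈ {FF LL, FF Ll, Ff LL, Ff Ll}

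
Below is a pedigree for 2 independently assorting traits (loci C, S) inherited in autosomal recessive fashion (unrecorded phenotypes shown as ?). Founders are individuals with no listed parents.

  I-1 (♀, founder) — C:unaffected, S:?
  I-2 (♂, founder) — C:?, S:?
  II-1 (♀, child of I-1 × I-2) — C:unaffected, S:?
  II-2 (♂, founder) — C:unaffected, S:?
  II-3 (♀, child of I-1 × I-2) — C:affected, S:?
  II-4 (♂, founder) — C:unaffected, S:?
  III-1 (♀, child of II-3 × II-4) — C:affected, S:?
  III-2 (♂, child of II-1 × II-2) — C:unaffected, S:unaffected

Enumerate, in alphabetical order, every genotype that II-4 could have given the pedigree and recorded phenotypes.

C/I-1 un ·: Cc
C/I-2 ? ·: Cc|cc
C/II-1 un I-1×I-2: CC|Cc
C/II-2 un ·: CC|Cc
C/II-3 aff I-1×I-2: cc
C/II-4 un ·: Cc
C/III-1 aff II-3×II-4: cc
C/III-2 un II-1×II-2: CC|Cc
⇒ C over [I-1,I-2,II-1,II-2,II-3,II-4,III-1,III-2]: 11 consistent
S/I-1 ? ·: SS|Ss|ss
S/I-2 ? ·: SS|Ss|ss
S/II-1 ? I-1×I-2: SS|Ss|ss
S/II-2 ? ·: SS|Ss|ss
S/II-3 ? I-1×I-2: SS|Ss|ss
S/II-4 ? ·: SS|Ss|ss
S/III-1 ? II-3×II-4: SS|Ss|ss
S/III-2 un II-1×II-2: SS|Ss
⇒ S over [I-1,I-2,II-1,II-2,II-3,II-4,III-1,III-2]: 611 consistent

II-4 ∈ {Cc SS, Cc Ss, Cc ss}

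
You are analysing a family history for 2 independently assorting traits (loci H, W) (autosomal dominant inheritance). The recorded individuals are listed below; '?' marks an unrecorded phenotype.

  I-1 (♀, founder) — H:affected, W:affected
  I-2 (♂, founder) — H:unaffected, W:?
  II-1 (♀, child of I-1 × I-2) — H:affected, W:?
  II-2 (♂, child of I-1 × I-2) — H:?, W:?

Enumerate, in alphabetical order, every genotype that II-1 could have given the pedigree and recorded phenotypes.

II-1 ∈ {Hh WW, Hh Ww, Hh ww}

H/I-1 aff ·: Hh|HH
H/I-2 un ·: hh
H/II-1 aff I-1×I-2: Hh
H/II-2 ? I-1×I-2: hh|Hh
⇒ H over [I-1,I-2,II-1,II-2]: 3 consistent
W/I-1 aff ·: Ww|WW
W/I-2 ? ·: ww|Ww|WW
W/II-1 ? I-1×I-2: ww|Ww|WW
W/II-2 ? I-1×I-2: ww|Ww|WW
⇒ W over [I-1,I-2,II-1,II-2]: 23 consistent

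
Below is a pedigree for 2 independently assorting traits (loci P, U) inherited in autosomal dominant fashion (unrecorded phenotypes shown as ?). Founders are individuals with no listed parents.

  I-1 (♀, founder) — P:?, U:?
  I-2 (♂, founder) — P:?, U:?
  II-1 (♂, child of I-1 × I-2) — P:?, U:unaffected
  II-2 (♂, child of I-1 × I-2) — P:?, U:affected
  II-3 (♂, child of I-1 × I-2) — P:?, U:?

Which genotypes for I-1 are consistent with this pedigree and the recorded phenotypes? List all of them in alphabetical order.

P/I-1 ? ·: pp|Pp|PP
P/I-2 ? ·: pp|Pp|PP
P/II-1 ? I-1×I-2: pp|Pp|PP
P/II-2 ? I-1×I-2: pp|Pp|PP
P/II-3 ? I-1×I-2: pp|Pp|PP
⇒ P over [I-1,I-2,II-1,II-2,II-3]: 63 consistent
U/I-1 ? ·: uu|Uu
U/I-2 ? ·: uu|Uu
U/II-1 un I-1×I-2: uu
U/II-2 aff I-1×I-2: Uu|UU
U/II-3 ? I-1×I-2: uu|Uu|UU
⇒ U over [I-1,I-2,II-1,II-2,II-3]: 10 consistent

I-1 ∈ {PP Uu, PP uu, Pp Uu, Pp uu, pp Uu, pp uu}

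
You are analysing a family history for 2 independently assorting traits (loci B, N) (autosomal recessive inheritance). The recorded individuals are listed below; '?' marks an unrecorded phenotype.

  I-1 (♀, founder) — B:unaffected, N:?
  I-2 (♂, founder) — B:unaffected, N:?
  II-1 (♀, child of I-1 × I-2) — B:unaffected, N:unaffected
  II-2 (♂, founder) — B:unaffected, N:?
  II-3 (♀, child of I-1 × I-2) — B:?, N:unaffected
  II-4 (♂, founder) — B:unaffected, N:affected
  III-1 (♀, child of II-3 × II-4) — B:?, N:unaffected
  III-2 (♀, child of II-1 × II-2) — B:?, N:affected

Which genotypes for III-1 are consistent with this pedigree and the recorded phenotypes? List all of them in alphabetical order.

B/I-1 un ·: BB|Bb
B/I-2 un ·: BB|Bb
B/II-1 un I-1×I-2: BB|Bb
B/II-2 un ·: BB|Bb
B/II-3 ? I-1×I-2: BB|Bb|bb
B/II-4 un ·: BB|Bb
B/III-1 ? II-3×II-4: BB|Bb|bb
B/III-2 ? II-1×II-2: BB|Bb|bb
⇒ B over [I-1,I-2,II-1,II-2,II-3,II-4,III-1,III-2]: 225 consistent
N/I-1 ? ·: NN|Nn|nn
N/I-2 ? ·: NN|Nn|nn
N/II-1 un I-1×I-2: Nn
N/II-2 ? ·: Nn|nn
N/II-3 un I-1×I-2: NN|Nn
N/II-4 aff ·: nn
N/III-1 un II-3×II-4: Nn
N/III-2 aff II-1×II-2: nn
⇒ N over [I-1,I-2,II-1,II-2,II-3,II-4,III-1,III-2]: 20 consistent

III-1 ∈ {BB Nn, Bb Nn, bb Nn}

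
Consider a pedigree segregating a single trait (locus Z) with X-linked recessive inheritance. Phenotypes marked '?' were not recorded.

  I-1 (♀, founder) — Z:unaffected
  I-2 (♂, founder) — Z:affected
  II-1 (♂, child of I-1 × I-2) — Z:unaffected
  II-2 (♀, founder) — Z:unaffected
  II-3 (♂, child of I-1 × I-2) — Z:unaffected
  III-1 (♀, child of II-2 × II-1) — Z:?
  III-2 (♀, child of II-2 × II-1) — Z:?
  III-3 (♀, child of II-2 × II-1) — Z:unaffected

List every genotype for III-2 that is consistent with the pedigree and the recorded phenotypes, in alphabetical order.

Z/I-1 un ·: X^ZX^Z|X^ZX^z
Z/I-2 aff ·: X^zY
Z/II-1 un I-1×I-2: X^ZY
Z/II-2 un ·: X^ZX^Z|X^ZX^z
Z/II-3 un I-1×I-2: X^ZY
Z/III-1 ? II-2×II-1: X^ZX^Z|X^ZX^z
Z/III-2 ? II-2×II-1: X^ZX^Z|X^ZX^z
Z/III-3 un II-2×II-1: X^ZX^Z|X^ZX^z
⇒ Z over [I-1,I-2,II-1,II-2,II-3,III-1,III-2,III-3]: 18 consistent

III-2 ∈ {X^ZX^Z, X^ZX^z}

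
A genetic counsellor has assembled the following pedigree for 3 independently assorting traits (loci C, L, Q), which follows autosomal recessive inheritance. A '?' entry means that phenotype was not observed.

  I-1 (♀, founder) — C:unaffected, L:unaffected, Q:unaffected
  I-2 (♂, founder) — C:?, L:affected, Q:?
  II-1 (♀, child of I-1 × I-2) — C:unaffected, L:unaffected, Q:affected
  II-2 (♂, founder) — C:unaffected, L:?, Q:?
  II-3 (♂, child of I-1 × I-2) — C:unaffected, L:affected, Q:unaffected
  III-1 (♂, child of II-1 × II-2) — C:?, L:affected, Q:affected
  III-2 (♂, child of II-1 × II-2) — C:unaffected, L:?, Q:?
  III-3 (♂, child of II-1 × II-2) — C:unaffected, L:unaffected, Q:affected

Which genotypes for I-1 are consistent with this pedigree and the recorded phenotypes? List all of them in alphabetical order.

C/I-1 un ·: CC|Cc
C/I-2 ? ·: CC|Cc|cc
C/II-1 un I-1×I-2: CC|Cc
C/II-2 un ·: CC|Cc
C/II-3 un I-1×I-2: CC|Cc
C/III-1 ? II-1×II-2: CC|Cc|cc
C/III-2 un II-1×II-2: CC|Cc
C/III-3 un II-1×II-2: CC|Cc
⇒ C over [I-1,I-2,II-1,II-2,II-3,III-1,III-2,III-3]: 223 consistent
L/I-1 un ·: Ll
L/I-2 aff ·: ll
L/II-1 un I-1×I-2: Ll
L/II-2 ? ·: Ll|ll
L/II-3 aff I-1×I-2: ll
L/III-1 aff II-1×II-2: ll
L/III-2 ? II-1×II-2: LL|Ll|ll
L/III-3 un II-1×II-2: LL|Ll
⇒ L over [I-1,I-2,II-1,II-2,II-3,III-1,III-2,III-3]: 8 consistent
Q/I-1 un ·: Qq
Q/I-2 ? ·: Qq|qq
Q/II-1 aff I-1×I-2: qq
Q/II-2 ? ·: Qq|qq
Q/II-3 un I-1×I-2: QQ|Qq
Q/III-1 aff II-1×II-2: qq
Q/III-2 ? II-1×II-2: Qq|qq
Q/III-3 aff II-1×II-2: qq
⇒ Q over [I-1,I-2,II-1,II-2,II-3,III-1,III-2,III-3]: 9 consistent

I-1 ∈ {CC Ll Qq, Cc Ll Qq}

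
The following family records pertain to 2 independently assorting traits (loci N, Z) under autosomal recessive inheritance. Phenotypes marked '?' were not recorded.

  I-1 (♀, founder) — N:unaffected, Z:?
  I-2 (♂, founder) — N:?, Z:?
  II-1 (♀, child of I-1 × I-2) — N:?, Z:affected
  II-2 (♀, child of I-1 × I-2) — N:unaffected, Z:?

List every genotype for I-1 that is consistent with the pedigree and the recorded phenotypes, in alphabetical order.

N/I-1 un ·: NN|Nn
N/I-2 ? ·: NN|Nn|nn
N/II-1 ? I-1×I-2: NN|Nn|nn
N/II-2 un I-1×I-2: NN|Nn
⇒ N over [I-1,I-2,II-1,II-2]: 18 consistent
Z/I-1 ? ·: Zz|zz
Z/I-2 ? ·: Zz|zz
Z/II-1 aff I-1×I-2: zz
Z/II-2 ? I-1×I-2: ZZ|Zz|zz
⇒ Z over [I-1,I-2,II-1,II-2]: 8 consistent

I-1 ∈ {NN Zz, NN zz, Nn Zz, Nn zz}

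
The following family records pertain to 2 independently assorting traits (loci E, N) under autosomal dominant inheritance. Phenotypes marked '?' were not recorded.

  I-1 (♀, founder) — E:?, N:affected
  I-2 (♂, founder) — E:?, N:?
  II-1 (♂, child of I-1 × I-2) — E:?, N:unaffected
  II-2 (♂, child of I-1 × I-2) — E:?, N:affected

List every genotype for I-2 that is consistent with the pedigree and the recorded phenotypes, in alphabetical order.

E/I-1 ? ·: ee|Ee|EE
E/I-2 ? ·: ee|Ee|EE
E/II-1 ? I-1×I-2: ee|Ee|EE
E/II-2 ? I-1×I-2: ee|Ee|EE
⇒ E over [I-1,I-2,II-1,II-2]: 29 consistent
N/I-1 aff ·: Nn
N/I-2 ? ·: nn|Nn
N/II-1 un I-1×I-2: nn
N/II-2 aff I-1×I-2: Nn|NN
⇒ N over [I-1,I-2,II-1,II-2]: 3 consistent

I-2 ∈ {EE Nn, EE nn, Ee Nn, Ee nn, ee Nn, ee nn}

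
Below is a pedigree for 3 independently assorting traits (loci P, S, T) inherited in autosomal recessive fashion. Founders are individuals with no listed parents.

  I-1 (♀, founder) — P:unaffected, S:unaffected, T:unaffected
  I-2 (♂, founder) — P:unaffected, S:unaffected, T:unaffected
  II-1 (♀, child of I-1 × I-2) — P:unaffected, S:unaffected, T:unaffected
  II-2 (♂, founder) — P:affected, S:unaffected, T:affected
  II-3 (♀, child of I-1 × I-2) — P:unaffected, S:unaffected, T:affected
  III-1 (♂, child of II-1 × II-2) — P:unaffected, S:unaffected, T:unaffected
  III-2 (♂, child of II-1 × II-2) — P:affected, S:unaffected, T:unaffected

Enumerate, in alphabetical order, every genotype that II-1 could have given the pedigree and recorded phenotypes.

II-1 ∈ {Pp SS TT, Pp SS Tt, Pp Ss TT, Pp Ss Tt}

P/I-1 un ·: PP|Pp
P/I-2 un ·: PP|Pp
P/II-1 un I-1×I-2: Pp
P/II-2 aff ·: pp
P/II-3 un I-1×I-2: PP|Pp
P/III-1 un II-1×II-2: Pp
P/III-2 aff II-1×II-2: pp
⇒ P over [I-1,I-2,II-1,II-2,II-3,III-1,III-2]: 6 consistent
S/I-1 un ·: SS|Ss
S/I-2 un ·: SS|Ss
S/II-1 un I-1×I-2: SS|Ss
S/II-2 un ·: SS|Ss
S/II-3 un I-1×I-2: SS|Ss
S/III-1 un II-1×II-2: SS|Ss
S/III-2 un II-1×II-2: SS|Ss
⇒ S over [I-1,I-2,II-1,II-2,II-3,III-1,III-2]: 83 consistent
T/I-1 un ·: Tt
T/I-2 un ·: Tt
T/II-1 un I-1×I-2: TT|Tt
T/II-2 aff ·: tt
T/II-3 aff I-1×I-2: tt
T/III-1 un II-1×II-2: Tt
T/III-2 un II-1×II-2: Tt
⇒ T over [I-1,I-2,II-1,II-2,II-3,III-1,III-2]: 2 consistent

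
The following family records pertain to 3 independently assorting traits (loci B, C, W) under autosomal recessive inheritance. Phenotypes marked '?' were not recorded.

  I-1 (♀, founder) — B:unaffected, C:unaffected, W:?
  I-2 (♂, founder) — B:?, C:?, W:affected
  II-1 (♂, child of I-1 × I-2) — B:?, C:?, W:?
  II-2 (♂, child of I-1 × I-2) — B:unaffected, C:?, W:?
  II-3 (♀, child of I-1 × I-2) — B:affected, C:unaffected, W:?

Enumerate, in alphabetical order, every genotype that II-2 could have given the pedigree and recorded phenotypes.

B/I-1 un ·: Bb
B/I-2 ? ·: Bb|bb
B/II-1 ? I-1×I-2: BB|Bb|bb
B/II-2 un I-1×I-2: BB|Bb
B/II-3 aff I-1×I-2: bb
⇒ B over [I-1,I-2,II-1,II-2,II-3]: 8 consistent
C/I-1 un ·: CC|Cc
C/I-2 ? ·: CC|Cc|cc
C/II-1 ? I-1×I-2: CC|Cc|cc
C/II-2 ? I-1×I-2: CC|Cc|cc
C/II-3 un I-1×I-2: CC|Cc
⇒ C over [I-1,I-2,II-1,II-2,II-3]: 40 consistent
W/I-1 ? ·: WW|Ww|ww
W/I-2 aff ·: ww
W/II-1 ? I-1×I-2: Ww|ww
W/II-2 ? I-1×I-2: Ww|ww
W/II-3 ? I-1×I-2: Ww|ww
⇒ W over [I-1,I-2,II-1,II-2,II-3]: 10 consistent

II-2 ∈ {BB CC Ww, BB CC ww, BB Cc Ww, BB Cc ww, BB cc Ww, BB cc ww, Bb CC Ww, Bb CC ww, Bb Cc Ww, Bb Cc ww, Bb cc Ww, Bb cc ww}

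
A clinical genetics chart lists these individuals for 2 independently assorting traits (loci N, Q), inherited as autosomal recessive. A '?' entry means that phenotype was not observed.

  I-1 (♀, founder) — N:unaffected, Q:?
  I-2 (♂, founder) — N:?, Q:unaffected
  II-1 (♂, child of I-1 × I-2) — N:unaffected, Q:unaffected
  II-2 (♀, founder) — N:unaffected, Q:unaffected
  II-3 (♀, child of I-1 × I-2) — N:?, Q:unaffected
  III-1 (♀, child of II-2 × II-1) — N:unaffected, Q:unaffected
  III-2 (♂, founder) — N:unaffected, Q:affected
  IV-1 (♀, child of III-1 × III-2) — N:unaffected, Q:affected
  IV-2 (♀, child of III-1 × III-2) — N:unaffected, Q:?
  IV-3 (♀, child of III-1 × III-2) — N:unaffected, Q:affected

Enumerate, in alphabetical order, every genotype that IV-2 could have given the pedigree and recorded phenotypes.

IV-2 ∈ {NN Qq, NN qq, Nn Qq, Nn qq}

N/I-1 un ·: NN|Nn
N/I-2 ? ·: NN|Nn|nn
N/II-1 un I-1×I-2: NN|Nn
N/II-2 un ·: NN|Nn
N/II-3 ? I-1×I-2: NN|Nn|nn
N/III-1 un II-2×II-1: NN|Nn
N/III-2 un ·: NN|Nn
N/IV-1 un III-1×III-2: NN|Nn
N/IV-2 un III-1×III-2: NN|Nn
N/IV-3 un III-1×III-2: NN|Nn
⇒ N over [I-1,I-2,II-1,II-2,II-3,III-1,III-2,IV-1,IV-2,IV-3]: 772 consistent
Q/I-1 ? ·: QQ|Qq|qq
Q/I-2 un ·: QQ|Qq
Q/II-1 un I-1×I-2: QQ|Qq
Q/II-2 un ·: QQ|Qq
Q/II-3 un I-1×I-2: QQ|Qq
Q/III-1 un II-2×II-1: Qq
Q/III-2 aff ·: qq
Q/IV-1 aff III-1×III-2: qq
Q/IV-2 ? III-1×III-2: Qq|qq
Q/IV-3 aff III-1×III-2: qq
⇒ Q over [I-1,I-2,II-1,II-2,II-3,III-1,III-2,IV-1,IV-2,IV-3]: 46 consistent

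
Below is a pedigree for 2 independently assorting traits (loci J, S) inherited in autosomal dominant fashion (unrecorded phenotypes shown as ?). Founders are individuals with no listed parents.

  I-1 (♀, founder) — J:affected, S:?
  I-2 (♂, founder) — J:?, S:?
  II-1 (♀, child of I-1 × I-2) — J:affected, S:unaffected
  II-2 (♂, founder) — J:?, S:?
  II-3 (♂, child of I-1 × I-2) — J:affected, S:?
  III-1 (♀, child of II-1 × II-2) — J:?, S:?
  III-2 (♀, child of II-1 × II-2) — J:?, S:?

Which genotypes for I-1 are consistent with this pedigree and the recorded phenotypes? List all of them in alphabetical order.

I-1 ∈ {JJ Ss, JJ ss, Jj Ss, Jj ss}

J/I-1 aff ·: Jj|JJ
J/I-2 ? ·: jj|Jj|JJ
J/II-1 aff I-1×I-2: Jj|JJ
J/II-2 ? ·: jj|Jj|JJ
J/II-3 aff I-1×I-2: Jj|JJ
J/III-1 ? II-1×II-2: jj|Jj|JJ
J/III-2 ? II-1×II-2: jj|Jj|JJ
⇒ J over [I-1,I-2,II-1,II-2,II-3,III-1,III-2]: 178 consistent
S/I-1 ? ·: ss|Ss
S/I-2 ? ·: ss|Ss
S/II-1 un I-1×I-2: ss
S/II-2 ? ·: ss|Ss|SS
S/II-3 ? I-1×I-2: ss|Ss|SS
S/III-1 ? II-1×II-2: ss|Ss
S/III-2 ? II-1×II-2: ss|Ss
⇒ S over [I-1,I-2,II-1,II-2,II-3,III-1,III-2]: 48 consistent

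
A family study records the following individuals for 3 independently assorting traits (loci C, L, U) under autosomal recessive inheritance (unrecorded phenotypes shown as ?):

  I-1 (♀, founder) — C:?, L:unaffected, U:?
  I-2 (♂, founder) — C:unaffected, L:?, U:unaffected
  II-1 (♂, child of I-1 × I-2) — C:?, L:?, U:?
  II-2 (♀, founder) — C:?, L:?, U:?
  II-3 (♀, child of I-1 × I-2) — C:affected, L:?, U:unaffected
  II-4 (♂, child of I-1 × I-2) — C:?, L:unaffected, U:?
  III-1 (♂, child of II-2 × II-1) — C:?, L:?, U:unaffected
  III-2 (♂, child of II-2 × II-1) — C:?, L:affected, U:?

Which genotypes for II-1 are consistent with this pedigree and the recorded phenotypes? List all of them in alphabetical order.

II-1 ∈ {CC Ll UU, CC Ll Uu, CC Ll uu, CC ll UU, CC ll Uu, CC ll uu, Cc Ll UU, Cc Ll Uu, Cc Ll uu, Cc ll UU, Cc ll Uu, Cc ll uu, cc Ll UU, cc Ll Uu, cc Ll uu, cc ll UU, cc ll Uu, cc ll uu}

C/I-1 ? ·: Cc|cc
C/I-2 un ·: Cc
C/II-1 ? I-1×I-2: CC|Cc|cc
C/II-2 ? ·: CC|Cc|cc
C/II-3 aff I-1×I-2: cc
C/II-4 ? I-1×I-2: CC|Cc|cc
C/III-1 ? II-2×II-1: CC|Cc|cc
C/III-2 ? II-2×II-1: CC|Cc|cc
⇒ C over [I-1,I-2,II-1,II-2,II-3,II-4,III-1,III-2]: 133 consistent
L/I-1 un ·: LL|Ll
L/I-2 ? ·: LL|Ll|ll
L/II-1 ? I-1×I-2: Ll|ll
L/II-2 ? ·: Ll|ll
L/II-3 ? I-1×I-2: LL|Ll|ll
L/II-4 un I-1×I-2: LL|Ll
L/III-1 ? II-2×II-1: LL|Ll|ll
L/III-2 aff II-2×II-1: ll
⇒ L over [I-1,I-2,II-1,II-2,II-3,II-4,III-1,III-2]: 109 consistent
U/I-1 ? ·: UU|Uu|uu
U/I-2 un ·: UU|Uu
U/II-1 ? I-1×I-2: UU|Uu|uu
U/II-2 ? ·: UU|Uu|uu
U/II-3 un I-1×I-2: UU|Uu
U/II-4 ? I-1×I-2: UU|Uu|uu
U/III-1 un II-2×II-1: UU|Uu
U/III-2 ? II-2×II-1: UU|Uu|uu
⇒ U over [I-1,I-2,II-1,II-2,II-3,II-4,III-1,III-2]: 318 consistent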